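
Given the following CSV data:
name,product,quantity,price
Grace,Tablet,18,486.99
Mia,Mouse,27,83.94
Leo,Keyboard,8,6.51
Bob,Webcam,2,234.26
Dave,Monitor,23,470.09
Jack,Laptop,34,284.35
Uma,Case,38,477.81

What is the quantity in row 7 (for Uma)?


Row 7: Uma
Column 'quantity' = 38

ANSWER: 38


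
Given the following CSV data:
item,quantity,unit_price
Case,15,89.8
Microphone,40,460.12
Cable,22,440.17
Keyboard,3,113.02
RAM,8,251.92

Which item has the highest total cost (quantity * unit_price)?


Computing row totals:
  Case: 1347.0
  Microphone: 18404.8
  Cable: 9683.74
  Keyboard: 339.06
  RAM: 2015.36
Maximum: Microphone (18404.8)

ANSWER: Microphone


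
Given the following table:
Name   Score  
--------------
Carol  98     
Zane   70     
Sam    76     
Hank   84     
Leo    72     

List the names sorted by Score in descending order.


Sorting by Score (descending):
  Carol: 98
  Hank: 84
  Sam: 76
  Leo: 72
  Zane: 70


ANSWER: Carol, Hank, Sam, Leo, Zane


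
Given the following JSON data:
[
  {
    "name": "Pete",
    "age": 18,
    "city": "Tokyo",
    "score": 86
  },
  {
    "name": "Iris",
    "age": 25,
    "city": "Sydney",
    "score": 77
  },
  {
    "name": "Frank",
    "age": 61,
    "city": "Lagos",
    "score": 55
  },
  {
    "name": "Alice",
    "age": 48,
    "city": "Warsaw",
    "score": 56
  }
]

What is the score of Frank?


Looking up record where name = Frank
Record index: 2
Field 'score' = 55

ANSWER: 55


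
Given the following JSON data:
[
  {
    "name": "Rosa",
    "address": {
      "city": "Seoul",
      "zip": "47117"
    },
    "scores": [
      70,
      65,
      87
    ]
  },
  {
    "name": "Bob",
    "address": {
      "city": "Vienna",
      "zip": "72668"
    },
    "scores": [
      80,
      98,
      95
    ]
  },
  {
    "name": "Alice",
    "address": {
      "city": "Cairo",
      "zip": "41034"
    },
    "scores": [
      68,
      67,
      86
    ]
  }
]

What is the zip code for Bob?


Path: records[1].address.zip
Value: 72668

ANSWER: 72668


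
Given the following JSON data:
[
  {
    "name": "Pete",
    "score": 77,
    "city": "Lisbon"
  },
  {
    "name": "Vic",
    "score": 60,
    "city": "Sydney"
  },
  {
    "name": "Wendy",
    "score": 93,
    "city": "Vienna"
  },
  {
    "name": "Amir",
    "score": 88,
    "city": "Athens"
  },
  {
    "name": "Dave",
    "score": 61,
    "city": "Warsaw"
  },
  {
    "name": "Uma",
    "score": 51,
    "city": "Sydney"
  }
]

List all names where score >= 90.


Filtering records where score >= 90:
  Pete (score=77) -> no
  Vic (score=60) -> no
  Wendy (score=93) -> YES
  Amir (score=88) -> no
  Dave (score=61) -> no
  Uma (score=51) -> no


ANSWER: Wendy


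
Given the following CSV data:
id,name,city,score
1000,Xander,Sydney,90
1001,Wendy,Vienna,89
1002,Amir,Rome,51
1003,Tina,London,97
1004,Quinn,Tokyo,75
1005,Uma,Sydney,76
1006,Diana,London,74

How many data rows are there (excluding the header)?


Counting rows (excluding header):
Header: id,name,city,score
Data rows: 7

ANSWER: 7


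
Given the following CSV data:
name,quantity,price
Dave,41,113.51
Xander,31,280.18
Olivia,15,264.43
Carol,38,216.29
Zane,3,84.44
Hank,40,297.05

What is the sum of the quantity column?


Values in 'quantity' column:
  Row 1: 41
  Row 2: 31
  Row 3: 15
  Row 4: 38
  Row 5: 3
  Row 6: 40
Sum = 41 + 31 + 15 + 38 + 3 + 40 = 168

ANSWER: 168


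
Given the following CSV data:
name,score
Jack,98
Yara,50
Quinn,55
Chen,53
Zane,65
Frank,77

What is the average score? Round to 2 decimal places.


Scores: 98, 50, 55, 53, 65, 77
Sum = 398
Count = 6
Average = 398 / 6 = 66.33

ANSWER: 66.33


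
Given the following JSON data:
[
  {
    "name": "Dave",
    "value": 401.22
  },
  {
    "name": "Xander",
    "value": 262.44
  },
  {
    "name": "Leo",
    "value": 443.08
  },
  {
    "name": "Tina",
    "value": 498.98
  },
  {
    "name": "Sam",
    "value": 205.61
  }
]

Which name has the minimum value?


Comparing values:
  Dave: 401.22
  Xander: 262.44
  Leo: 443.08
  Tina: 498.98
  Sam: 205.61
Minimum: Sam (205.61)

ANSWER: Sam


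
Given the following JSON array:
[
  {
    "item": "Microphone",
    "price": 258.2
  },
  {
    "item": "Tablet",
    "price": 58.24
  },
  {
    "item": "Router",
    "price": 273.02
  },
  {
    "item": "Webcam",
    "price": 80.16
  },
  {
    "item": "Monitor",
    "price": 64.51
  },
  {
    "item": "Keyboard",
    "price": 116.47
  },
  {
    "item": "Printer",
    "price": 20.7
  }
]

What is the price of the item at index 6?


Array index 6 -> Printer
price = 20.7

ANSWER: 20.7


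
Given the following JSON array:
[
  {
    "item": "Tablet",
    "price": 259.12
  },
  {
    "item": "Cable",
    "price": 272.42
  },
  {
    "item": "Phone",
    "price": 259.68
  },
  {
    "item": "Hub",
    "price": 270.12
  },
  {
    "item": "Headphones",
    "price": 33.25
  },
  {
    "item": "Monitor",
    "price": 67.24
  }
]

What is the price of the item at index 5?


Array index 5 -> Monitor
price = 67.24

ANSWER: 67.24


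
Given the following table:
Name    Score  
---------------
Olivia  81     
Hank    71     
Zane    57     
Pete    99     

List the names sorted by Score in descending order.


Sorting by Score (descending):
  Pete: 99
  Olivia: 81
  Hank: 71
  Zane: 57


ANSWER: Pete, Olivia, Hank, Zane


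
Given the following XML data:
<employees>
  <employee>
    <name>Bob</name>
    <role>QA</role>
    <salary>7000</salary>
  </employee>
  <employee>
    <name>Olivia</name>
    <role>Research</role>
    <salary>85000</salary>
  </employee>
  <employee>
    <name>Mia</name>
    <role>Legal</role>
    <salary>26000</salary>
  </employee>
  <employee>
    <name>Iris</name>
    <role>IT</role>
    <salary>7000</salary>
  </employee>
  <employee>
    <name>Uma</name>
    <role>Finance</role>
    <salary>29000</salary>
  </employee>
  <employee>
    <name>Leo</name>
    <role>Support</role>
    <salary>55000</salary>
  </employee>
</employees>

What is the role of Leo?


Searching for <employee> with <name>Leo</name>
Found at position 6
<role>Support</role>

ANSWER: Support


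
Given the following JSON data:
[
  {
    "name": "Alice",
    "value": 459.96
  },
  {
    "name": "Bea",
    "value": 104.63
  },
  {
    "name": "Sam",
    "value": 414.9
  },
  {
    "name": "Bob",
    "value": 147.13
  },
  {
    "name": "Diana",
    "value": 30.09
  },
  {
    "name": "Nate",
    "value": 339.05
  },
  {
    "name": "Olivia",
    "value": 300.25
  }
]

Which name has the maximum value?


Comparing values:
  Alice: 459.96
  Bea: 104.63
  Sam: 414.9
  Bob: 147.13
  Diana: 30.09
  Nate: 339.05
  Olivia: 300.25
Maximum: Alice (459.96)

ANSWER: Alice


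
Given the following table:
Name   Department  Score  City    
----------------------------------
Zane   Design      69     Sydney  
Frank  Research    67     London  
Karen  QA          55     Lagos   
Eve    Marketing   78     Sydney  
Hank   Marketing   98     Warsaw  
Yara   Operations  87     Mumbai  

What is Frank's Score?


Row 2: Frank
Score = 67

ANSWER: 67


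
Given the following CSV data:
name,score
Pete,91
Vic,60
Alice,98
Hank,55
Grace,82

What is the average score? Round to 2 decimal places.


Scores: 91, 60, 98, 55, 82
Sum = 386
Count = 5
Average = 386 / 5 = 77.20

ANSWER: 77.20


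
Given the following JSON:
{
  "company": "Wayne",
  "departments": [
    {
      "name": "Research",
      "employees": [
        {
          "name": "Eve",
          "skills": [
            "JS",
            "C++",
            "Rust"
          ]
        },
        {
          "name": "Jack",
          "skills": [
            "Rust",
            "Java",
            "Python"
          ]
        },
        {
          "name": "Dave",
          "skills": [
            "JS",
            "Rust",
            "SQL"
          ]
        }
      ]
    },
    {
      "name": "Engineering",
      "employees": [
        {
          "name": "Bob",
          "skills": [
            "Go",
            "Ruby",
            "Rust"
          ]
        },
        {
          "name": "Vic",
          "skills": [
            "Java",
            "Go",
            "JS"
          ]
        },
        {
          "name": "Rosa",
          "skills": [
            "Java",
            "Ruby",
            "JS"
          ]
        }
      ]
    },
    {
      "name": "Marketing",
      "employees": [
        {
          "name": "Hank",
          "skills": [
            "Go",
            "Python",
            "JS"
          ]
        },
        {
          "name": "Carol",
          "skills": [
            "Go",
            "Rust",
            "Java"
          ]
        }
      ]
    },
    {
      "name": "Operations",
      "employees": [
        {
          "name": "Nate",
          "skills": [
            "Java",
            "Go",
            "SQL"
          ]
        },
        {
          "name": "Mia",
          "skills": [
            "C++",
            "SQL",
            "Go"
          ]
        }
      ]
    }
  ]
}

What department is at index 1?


Path: departments[1].name
Value: Engineering

ANSWER: Engineering


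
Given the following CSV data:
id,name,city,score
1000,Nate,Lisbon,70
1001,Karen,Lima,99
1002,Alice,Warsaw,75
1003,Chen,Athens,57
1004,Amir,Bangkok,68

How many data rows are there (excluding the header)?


Counting rows (excluding header):
Header: id,name,city,score
Data rows: 5

ANSWER: 5


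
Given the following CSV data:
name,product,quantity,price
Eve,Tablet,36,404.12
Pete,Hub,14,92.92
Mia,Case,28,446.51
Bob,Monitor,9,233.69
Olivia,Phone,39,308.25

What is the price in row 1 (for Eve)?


Row 1: Eve
Column 'price' = 404.12

ANSWER: 404.12


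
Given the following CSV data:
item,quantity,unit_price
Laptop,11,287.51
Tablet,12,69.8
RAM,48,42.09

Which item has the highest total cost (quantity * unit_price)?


Computing row totals:
  Laptop: 3162.61
  Tablet: 837.6
  RAM: 2020.32
Maximum: Laptop (3162.61)

ANSWER: Laptop


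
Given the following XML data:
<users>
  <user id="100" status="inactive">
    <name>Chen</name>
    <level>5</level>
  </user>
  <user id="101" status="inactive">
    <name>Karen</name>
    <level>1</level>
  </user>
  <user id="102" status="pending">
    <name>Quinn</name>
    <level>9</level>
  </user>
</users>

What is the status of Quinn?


Finding user with name = Quinn
user id="102" status="pending"

ANSWER: pending


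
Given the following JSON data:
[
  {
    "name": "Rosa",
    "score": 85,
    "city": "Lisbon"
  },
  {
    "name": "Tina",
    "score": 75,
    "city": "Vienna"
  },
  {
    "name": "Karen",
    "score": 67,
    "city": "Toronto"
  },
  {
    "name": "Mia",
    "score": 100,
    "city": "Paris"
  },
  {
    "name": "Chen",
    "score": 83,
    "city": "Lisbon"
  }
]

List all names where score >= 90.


Filtering records where score >= 90:
  Rosa (score=85) -> no
  Tina (score=75) -> no
  Karen (score=67) -> no
  Mia (score=100) -> YES
  Chen (score=83) -> no


ANSWER: Mia


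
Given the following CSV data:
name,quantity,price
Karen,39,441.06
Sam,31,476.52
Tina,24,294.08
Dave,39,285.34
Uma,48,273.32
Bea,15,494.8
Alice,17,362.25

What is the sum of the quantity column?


Values in 'quantity' column:
  Row 1: 39
  Row 2: 31
  Row 3: 24
  Row 4: 39
  Row 5: 48
  Row 6: 15
  Row 7: 17
Sum = 39 + 31 + 24 + 39 + 48 + 15 + 17 = 213

ANSWER: 213


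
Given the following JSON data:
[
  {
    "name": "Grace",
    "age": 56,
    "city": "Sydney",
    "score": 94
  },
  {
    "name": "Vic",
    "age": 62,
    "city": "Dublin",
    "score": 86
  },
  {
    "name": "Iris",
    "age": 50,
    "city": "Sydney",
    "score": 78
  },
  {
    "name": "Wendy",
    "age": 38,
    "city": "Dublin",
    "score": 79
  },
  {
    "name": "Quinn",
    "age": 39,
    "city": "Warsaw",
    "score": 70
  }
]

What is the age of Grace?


Looking up record where name = Grace
Record index: 0
Field 'age' = 56

ANSWER: 56


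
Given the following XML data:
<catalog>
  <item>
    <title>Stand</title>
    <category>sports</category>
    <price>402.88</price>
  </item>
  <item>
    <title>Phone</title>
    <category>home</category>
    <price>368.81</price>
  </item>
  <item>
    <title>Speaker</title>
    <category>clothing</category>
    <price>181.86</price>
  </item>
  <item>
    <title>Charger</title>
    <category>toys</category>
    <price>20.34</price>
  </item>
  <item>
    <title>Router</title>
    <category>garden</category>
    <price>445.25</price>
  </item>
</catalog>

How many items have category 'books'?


Scanning <item> elements for <category>books</category>:
Count: 0

ANSWER: 0


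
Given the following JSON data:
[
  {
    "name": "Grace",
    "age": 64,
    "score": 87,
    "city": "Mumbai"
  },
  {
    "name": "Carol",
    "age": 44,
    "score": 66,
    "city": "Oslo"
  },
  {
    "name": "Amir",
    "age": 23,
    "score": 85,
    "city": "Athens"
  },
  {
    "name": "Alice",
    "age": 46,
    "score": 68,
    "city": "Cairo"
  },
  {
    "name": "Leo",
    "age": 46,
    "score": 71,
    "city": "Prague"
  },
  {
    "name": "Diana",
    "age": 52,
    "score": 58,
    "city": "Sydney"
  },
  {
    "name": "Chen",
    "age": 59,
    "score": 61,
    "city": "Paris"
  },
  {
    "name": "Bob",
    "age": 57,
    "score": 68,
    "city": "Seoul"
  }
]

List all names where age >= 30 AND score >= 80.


Checking both conditions:
  Grace (age=64, score=87) -> YES
  Carol (age=44, score=66) -> no
  Amir (age=23, score=85) -> no
  Alice (age=46, score=68) -> no
  Leo (age=46, score=71) -> no
  Diana (age=52, score=58) -> no
  Chen (age=59, score=61) -> no
  Bob (age=57, score=68) -> no


ANSWER: Grace


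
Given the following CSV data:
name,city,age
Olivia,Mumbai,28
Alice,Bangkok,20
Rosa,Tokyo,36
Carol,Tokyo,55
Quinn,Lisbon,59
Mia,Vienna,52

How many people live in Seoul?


Scanning city column for 'Seoul':
Total matches: 0

ANSWER: 0


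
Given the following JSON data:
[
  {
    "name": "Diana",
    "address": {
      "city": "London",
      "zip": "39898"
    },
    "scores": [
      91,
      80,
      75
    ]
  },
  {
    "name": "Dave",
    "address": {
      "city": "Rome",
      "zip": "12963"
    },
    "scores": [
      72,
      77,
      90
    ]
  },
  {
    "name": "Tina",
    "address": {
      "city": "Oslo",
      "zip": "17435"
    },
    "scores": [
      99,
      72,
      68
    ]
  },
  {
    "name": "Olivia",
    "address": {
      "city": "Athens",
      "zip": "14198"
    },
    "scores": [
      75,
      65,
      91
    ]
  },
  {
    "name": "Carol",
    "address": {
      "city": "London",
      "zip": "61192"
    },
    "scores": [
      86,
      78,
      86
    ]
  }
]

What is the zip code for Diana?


Path: records[0].address.zip
Value: 39898

ANSWER: 39898


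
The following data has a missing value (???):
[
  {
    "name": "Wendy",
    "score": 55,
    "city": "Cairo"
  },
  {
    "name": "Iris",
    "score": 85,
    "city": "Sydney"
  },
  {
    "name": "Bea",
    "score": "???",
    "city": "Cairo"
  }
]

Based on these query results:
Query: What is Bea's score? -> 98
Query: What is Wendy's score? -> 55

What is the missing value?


The missing value is Bea's score
From query: Bea's score = 98

ANSWER: 98


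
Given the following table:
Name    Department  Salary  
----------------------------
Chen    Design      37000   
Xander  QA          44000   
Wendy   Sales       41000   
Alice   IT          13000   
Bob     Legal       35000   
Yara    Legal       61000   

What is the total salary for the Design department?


Design department members:
  Chen: 37000
Total = 37000 = 37000

ANSWER: 37000


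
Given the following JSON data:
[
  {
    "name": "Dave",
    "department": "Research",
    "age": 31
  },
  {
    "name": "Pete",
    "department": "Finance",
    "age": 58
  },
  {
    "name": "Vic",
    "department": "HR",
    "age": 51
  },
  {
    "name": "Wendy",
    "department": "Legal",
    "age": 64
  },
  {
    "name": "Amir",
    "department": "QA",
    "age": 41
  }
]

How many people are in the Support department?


Scanning records for department = Support
  No matches found
Count: 0

ANSWER: 0


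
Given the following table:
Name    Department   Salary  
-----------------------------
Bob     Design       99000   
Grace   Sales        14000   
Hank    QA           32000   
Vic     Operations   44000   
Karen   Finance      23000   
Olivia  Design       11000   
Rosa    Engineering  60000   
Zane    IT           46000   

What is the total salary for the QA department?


QA department members:
  Hank: 32000
Total = 32000 = 32000

ANSWER: 32000


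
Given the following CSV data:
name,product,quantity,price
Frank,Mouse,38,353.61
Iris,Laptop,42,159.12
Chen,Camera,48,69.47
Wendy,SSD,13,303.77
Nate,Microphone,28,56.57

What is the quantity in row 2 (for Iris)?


Row 2: Iris
Column 'quantity' = 42

ANSWER: 42


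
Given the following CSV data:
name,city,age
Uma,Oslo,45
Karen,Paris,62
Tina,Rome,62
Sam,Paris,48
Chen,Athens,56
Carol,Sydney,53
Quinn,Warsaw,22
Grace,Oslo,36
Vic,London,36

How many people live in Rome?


Scanning city column for 'Rome':
  Row 3: Tina -> MATCH
Total matches: 1

ANSWER: 1


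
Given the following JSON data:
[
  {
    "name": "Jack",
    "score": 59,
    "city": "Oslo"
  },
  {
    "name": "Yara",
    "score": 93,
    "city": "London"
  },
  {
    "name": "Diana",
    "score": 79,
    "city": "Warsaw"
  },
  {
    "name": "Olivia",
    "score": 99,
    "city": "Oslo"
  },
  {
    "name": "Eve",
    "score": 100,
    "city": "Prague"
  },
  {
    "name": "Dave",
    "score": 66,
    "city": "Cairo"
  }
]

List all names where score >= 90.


Filtering records where score >= 90:
  Jack (score=59) -> no
  Yara (score=93) -> YES
  Diana (score=79) -> no
  Olivia (score=99) -> YES
  Eve (score=100) -> YES
  Dave (score=66) -> no


ANSWER: Yara, Olivia, Eve


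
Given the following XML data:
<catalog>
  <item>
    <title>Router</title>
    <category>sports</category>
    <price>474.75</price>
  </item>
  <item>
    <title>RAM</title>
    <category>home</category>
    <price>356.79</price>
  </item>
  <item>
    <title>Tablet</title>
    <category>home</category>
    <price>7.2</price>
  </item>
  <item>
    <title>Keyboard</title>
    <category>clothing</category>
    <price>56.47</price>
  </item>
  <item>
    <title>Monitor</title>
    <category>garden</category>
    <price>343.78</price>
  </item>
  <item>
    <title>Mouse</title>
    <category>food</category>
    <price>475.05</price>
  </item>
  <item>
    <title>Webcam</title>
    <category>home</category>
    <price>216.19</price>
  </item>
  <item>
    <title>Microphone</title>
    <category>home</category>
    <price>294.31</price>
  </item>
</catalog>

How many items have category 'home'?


Scanning <item> elements for <category>home</category>:
  Item 2: RAM -> MATCH
  Item 3: Tablet -> MATCH
  Item 7: Webcam -> MATCH
  Item 8: Microphone -> MATCH
Count: 4

ANSWER: 4


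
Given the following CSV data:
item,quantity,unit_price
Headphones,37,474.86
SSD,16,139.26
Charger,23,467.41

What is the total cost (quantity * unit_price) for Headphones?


Row: Headphones
quantity = 37
unit_price = 474.86
total = 37 * 474.86 = 17569.82

ANSWER: 17569.82


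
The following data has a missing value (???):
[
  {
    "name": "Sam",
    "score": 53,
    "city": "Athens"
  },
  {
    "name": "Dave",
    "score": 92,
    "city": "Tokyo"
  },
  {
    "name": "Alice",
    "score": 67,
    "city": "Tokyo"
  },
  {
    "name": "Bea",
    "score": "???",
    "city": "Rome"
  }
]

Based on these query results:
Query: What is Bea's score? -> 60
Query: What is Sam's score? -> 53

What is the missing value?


The missing value is Bea's score
From query: Bea's score = 60

ANSWER: 60


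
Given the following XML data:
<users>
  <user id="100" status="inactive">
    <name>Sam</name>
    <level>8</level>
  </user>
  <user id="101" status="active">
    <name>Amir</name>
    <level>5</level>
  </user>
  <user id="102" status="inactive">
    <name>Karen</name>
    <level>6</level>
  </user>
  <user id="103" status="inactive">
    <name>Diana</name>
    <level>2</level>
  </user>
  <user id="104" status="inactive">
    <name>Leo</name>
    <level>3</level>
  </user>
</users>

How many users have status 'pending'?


Counting users with status='pending':
Count: 0

ANSWER: 0


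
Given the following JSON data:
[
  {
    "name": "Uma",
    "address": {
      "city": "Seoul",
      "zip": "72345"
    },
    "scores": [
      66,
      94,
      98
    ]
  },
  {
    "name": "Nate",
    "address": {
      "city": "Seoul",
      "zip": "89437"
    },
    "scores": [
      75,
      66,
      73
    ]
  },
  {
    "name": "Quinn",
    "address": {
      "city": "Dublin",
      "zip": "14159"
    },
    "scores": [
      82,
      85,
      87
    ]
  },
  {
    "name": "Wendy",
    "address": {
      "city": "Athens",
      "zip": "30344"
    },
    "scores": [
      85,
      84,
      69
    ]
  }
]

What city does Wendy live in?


Path: records[3].address.city
Value: Athens

ANSWER: Athens


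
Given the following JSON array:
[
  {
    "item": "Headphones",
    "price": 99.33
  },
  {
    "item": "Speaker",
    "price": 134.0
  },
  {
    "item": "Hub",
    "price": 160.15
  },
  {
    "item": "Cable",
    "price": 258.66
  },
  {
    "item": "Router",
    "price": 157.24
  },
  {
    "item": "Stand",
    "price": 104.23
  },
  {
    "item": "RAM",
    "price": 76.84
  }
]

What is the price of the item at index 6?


Array index 6 -> RAM
price = 76.84

ANSWER: 76.84


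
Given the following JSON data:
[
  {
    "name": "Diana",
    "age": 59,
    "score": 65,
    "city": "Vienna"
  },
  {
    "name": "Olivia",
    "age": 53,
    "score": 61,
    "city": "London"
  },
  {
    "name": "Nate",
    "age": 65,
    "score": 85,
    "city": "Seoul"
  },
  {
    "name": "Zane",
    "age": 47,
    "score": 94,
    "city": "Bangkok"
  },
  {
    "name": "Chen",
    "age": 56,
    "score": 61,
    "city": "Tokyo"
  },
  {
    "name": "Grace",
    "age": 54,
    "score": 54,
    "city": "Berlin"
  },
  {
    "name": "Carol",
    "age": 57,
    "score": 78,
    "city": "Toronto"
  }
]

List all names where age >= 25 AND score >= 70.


Checking both conditions:
  Diana (age=59, score=65) -> no
  Olivia (age=53, score=61) -> no
  Nate (age=65, score=85) -> YES
  Zane (age=47, score=94) -> YES
  Chen (age=56, score=61) -> no
  Grace (age=54, score=54) -> no
  Carol (age=57, score=78) -> YES


ANSWER: Nate, Zane, Carol


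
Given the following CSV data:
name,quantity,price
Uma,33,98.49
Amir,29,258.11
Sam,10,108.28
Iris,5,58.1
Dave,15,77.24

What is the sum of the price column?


Values in 'price' column:
  Row 1: 98.49
  Row 2: 258.11
  Row 3: 108.28
  Row 4: 58.1
  Row 5: 77.24
Sum = 98.49 + 258.11 + 108.28 + 58.1 + 77.24 = 600.22

ANSWER: 600.22


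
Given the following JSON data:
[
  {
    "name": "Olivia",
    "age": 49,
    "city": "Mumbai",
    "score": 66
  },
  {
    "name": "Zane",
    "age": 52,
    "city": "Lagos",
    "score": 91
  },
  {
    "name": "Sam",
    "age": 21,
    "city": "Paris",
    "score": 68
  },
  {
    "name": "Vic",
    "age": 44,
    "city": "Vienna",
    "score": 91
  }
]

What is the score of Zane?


Looking up record where name = Zane
Record index: 1
Field 'score' = 91

ANSWER: 91


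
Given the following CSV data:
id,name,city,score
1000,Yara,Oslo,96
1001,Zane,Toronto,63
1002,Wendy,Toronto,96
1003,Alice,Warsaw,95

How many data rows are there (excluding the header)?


Counting rows (excluding header):
Header: id,name,city,score
Data rows: 4

ANSWER: 4


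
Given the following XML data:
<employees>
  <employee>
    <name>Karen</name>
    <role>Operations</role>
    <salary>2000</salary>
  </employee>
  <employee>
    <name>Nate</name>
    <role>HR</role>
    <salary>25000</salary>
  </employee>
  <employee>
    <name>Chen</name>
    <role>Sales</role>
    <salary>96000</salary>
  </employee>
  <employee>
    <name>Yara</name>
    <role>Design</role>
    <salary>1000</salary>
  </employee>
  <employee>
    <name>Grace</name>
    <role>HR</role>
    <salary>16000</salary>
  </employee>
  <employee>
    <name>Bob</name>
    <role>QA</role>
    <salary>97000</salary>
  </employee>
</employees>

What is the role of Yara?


Searching for <employee> with <name>Yara</name>
Found at position 4
<role>Design</role>

ANSWER: Design


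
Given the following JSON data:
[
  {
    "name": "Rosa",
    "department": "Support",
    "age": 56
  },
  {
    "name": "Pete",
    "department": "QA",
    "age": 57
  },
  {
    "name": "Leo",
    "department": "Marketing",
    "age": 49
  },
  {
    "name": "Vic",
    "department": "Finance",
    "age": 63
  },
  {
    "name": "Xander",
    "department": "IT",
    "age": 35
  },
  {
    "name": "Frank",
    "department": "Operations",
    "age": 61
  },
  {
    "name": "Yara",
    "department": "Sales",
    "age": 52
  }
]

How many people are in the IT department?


Scanning records for department = IT
  Record 4: Xander
Count: 1

ANSWER: 1


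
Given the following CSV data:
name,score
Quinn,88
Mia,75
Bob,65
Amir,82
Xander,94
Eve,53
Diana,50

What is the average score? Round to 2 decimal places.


Scores: 88, 75, 65, 82, 94, 53, 50
Sum = 507
Count = 7
Average = 507 / 7 = 72.43

ANSWER: 72.43


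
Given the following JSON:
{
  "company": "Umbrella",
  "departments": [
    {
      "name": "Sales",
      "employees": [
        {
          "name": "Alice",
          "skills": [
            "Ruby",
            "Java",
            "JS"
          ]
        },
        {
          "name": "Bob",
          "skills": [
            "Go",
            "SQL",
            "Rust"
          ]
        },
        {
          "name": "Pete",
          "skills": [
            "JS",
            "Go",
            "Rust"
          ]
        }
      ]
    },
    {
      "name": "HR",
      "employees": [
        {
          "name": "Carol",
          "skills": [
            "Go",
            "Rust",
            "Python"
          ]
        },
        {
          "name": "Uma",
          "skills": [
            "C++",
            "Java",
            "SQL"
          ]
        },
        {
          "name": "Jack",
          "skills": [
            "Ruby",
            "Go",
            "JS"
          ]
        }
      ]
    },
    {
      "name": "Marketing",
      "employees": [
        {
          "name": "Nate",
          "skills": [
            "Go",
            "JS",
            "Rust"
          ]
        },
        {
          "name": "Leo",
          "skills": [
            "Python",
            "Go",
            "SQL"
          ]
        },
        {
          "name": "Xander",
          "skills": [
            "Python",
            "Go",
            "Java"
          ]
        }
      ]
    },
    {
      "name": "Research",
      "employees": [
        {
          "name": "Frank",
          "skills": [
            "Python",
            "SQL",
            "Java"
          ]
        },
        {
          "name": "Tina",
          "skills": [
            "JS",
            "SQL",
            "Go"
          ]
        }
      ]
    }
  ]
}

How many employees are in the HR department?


Path: departments[1].employees
Count: 3

ANSWER: 3


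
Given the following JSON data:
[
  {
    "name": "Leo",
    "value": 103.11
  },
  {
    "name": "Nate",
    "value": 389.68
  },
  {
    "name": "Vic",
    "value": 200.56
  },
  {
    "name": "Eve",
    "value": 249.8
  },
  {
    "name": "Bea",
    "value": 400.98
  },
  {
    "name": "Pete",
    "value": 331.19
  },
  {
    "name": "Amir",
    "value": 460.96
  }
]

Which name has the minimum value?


Comparing values:
  Leo: 103.11
  Nate: 389.68
  Vic: 200.56
  Eve: 249.8
  Bea: 400.98
  Pete: 331.19
  Amir: 460.96
Minimum: Leo (103.11)

ANSWER: Leo


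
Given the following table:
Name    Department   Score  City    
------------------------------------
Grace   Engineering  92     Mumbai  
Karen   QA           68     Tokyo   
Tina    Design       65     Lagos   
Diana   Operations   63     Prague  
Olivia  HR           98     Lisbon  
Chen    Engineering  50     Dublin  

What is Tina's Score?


Row 3: Tina
Score = 65

ANSWER: 65


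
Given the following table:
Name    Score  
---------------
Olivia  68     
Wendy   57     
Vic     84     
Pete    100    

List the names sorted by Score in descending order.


Sorting by Score (descending):
  Pete: 100
  Vic: 84
  Olivia: 68
  Wendy: 57


ANSWER: Pete, Vic, Olivia, Wendy


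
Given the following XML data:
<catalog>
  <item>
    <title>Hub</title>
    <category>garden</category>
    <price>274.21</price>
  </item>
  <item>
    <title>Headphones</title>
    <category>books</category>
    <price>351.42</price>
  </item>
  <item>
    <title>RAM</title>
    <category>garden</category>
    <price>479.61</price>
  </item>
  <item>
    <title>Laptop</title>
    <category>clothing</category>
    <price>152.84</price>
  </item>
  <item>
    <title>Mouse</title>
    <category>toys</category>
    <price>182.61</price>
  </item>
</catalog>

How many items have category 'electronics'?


Scanning <item> elements for <category>electronics</category>:
Count: 0

ANSWER: 0


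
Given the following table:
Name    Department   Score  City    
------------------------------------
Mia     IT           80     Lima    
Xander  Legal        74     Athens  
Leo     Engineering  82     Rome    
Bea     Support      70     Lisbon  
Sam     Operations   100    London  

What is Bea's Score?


Row 4: Bea
Score = 70

ANSWER: 70


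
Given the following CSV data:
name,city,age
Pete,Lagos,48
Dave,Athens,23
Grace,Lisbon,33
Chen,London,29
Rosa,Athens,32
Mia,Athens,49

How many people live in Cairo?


Scanning city column for 'Cairo':
Total matches: 0

ANSWER: 0


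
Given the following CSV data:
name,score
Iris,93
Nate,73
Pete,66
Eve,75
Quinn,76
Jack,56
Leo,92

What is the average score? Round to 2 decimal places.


Scores: 93, 73, 66, 75, 76, 56, 92
Sum = 531
Count = 7
Average = 531 / 7 = 75.86

ANSWER: 75.86


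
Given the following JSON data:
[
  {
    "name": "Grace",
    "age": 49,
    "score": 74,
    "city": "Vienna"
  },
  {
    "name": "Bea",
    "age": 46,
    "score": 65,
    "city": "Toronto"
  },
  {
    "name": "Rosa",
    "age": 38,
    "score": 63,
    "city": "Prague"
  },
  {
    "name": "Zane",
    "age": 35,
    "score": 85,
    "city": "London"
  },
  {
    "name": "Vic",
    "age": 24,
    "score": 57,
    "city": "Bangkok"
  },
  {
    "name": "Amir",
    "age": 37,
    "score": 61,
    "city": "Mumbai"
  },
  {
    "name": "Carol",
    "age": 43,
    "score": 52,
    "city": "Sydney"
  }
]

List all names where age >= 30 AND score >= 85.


Checking both conditions:
  Grace (age=49, score=74) -> no
  Bea (age=46, score=65) -> no
  Rosa (age=38, score=63) -> no
  Zane (age=35, score=85) -> YES
  Vic (age=24, score=57) -> no
  Amir (age=37, score=61) -> no
  Carol (age=43, score=52) -> no


ANSWER: Zane


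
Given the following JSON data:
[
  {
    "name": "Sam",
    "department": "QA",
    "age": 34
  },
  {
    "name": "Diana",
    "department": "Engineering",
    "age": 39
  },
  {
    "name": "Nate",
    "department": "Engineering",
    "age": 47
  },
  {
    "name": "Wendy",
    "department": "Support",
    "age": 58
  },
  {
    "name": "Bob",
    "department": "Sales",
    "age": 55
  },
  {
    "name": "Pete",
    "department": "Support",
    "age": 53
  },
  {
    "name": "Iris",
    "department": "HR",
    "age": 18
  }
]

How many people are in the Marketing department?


Scanning records for department = Marketing
  No matches found
Count: 0

ANSWER: 0


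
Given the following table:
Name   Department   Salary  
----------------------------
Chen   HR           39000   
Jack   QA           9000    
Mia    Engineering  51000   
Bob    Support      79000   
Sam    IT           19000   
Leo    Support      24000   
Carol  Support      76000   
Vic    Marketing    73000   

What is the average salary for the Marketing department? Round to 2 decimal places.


Marketing department members:
  Vic: 73000
Sum = 73000
Count = 1
Average = 73000 / 1 = 73000.00

ANSWER: 73000.00


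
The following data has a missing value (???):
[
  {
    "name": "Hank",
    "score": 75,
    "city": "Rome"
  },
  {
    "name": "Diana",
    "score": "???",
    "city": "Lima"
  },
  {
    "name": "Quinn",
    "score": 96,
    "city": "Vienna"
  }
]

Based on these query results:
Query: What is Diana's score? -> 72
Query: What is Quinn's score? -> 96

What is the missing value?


The missing value is Diana's score
From query: Diana's score = 72

ANSWER: 72


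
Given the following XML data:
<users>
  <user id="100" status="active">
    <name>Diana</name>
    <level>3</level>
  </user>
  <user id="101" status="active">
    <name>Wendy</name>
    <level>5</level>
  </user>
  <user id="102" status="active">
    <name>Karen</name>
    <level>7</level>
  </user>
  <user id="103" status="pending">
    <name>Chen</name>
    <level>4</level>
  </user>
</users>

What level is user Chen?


Finding user: Chen
<level>4</level>

ANSWER: 4


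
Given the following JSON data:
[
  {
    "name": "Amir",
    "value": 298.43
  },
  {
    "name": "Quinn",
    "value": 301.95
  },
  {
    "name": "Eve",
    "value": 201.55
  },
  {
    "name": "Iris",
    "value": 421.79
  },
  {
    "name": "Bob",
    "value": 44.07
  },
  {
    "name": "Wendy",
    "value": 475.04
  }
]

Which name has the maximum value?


Comparing values:
  Amir: 298.43
  Quinn: 301.95
  Eve: 201.55
  Iris: 421.79
  Bob: 44.07
  Wendy: 475.04
Maximum: Wendy (475.04)

ANSWER: Wendy


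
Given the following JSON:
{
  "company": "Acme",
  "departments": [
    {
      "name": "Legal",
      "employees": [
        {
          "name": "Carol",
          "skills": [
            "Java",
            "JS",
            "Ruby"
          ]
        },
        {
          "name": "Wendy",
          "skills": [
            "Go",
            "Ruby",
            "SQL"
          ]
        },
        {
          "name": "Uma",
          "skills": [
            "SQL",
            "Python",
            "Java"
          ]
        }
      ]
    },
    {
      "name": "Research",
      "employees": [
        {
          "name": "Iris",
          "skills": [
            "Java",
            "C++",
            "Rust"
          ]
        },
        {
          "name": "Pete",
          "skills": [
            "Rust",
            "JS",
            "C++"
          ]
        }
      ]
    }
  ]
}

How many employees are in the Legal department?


Path: departments[0].employees
Count: 3

ANSWER: 3


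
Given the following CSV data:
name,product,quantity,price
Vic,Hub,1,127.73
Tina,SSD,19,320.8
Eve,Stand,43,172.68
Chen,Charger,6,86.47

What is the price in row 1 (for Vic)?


Row 1: Vic
Column 'price' = 127.73

ANSWER: 127.73


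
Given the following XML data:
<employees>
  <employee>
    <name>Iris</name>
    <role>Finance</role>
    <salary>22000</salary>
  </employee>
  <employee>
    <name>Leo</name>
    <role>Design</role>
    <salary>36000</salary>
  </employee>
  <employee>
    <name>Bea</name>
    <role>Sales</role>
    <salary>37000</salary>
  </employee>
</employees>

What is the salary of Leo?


Searching for <employee> with <name>Leo</name>
Found at position 2
<salary>36000</salary>

ANSWER: 36000


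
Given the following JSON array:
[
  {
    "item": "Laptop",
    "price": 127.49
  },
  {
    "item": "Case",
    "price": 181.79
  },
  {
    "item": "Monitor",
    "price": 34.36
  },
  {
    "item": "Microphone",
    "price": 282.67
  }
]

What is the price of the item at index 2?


Array index 2 -> Monitor
price = 34.36

ANSWER: 34.36


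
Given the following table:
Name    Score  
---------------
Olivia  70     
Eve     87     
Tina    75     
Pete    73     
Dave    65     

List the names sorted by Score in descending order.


Sorting by Score (descending):
  Eve: 87
  Tina: 75
  Pete: 73
  Olivia: 70
  Dave: 65


ANSWER: Eve, Tina, Pete, Olivia, Dave


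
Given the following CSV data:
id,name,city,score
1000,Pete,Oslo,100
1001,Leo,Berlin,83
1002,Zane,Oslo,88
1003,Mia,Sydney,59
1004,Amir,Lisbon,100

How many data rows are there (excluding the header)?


Counting rows (excluding header):
Header: id,name,city,score
Data rows: 5

ANSWER: 5


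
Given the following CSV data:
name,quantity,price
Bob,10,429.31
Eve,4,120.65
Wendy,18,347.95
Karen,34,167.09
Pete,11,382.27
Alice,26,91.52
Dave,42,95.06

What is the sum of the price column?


Values in 'price' column:
  Row 1: 429.31
  Row 2: 120.65
  Row 3: 347.95
  Row 4: 167.09
  Row 5: 382.27
  Row 6: 91.52
  Row 7: 95.06
Sum = 429.31 + 120.65 + 347.95 + 167.09 + 382.27 + 91.52 + 95.06 = 1633.85

ANSWER: 1633.85


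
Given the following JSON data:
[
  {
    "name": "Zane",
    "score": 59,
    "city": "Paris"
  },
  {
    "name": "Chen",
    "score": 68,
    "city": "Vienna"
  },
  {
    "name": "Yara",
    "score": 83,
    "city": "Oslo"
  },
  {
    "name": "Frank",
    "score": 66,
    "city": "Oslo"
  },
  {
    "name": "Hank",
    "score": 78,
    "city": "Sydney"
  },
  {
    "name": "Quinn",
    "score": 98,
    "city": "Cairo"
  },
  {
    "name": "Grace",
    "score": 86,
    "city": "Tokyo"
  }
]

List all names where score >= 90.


Filtering records where score >= 90:
  Zane (score=59) -> no
  Chen (score=68) -> no
  Yara (score=83) -> no
  Frank (score=66) -> no
  Hank (score=78) -> no
  Quinn (score=98) -> YES
  Grace (score=86) -> no


ANSWER: Quinn


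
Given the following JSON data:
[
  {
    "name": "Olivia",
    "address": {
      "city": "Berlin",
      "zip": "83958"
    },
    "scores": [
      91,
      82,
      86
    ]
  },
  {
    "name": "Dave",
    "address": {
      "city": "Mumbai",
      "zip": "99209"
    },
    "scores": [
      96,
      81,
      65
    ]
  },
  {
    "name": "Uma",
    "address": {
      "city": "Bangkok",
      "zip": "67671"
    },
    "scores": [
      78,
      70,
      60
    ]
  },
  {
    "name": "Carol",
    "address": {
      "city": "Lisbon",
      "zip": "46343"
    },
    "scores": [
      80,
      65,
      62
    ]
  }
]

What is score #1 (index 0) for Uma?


Path: records[2].scores[0]
Value: 78

ANSWER: 78


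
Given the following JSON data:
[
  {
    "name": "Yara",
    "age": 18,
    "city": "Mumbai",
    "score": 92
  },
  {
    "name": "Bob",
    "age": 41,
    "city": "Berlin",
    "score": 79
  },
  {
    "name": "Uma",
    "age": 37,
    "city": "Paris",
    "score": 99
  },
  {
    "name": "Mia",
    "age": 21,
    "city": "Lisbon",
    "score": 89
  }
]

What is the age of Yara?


Looking up record where name = Yara
Record index: 0
Field 'age' = 18

ANSWER: 18


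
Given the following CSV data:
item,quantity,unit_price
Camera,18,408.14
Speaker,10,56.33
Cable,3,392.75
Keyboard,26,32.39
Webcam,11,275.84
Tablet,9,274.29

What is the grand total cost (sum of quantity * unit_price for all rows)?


Computing row totals:
  Camera: 18 * 408.14 = 7346.52
  Speaker: 10 * 56.33 = 563.3
  Cable: 3 * 392.75 = 1178.25
  Keyboard: 26 * 32.39 = 842.14
  Webcam: 11 * 275.84 = 3034.24
  Tablet: 9 * 274.29 = 2468.61
Grand total = 7346.52 + 563.3 + 1178.25 + 842.14 + 3034.24 + 2468.61 = 15433.06

ANSWER: 15433.06


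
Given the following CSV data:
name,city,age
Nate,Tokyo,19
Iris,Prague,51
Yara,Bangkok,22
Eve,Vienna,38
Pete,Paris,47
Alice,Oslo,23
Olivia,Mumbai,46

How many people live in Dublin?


Scanning city column for 'Dublin':
Total matches: 0

ANSWER: 0


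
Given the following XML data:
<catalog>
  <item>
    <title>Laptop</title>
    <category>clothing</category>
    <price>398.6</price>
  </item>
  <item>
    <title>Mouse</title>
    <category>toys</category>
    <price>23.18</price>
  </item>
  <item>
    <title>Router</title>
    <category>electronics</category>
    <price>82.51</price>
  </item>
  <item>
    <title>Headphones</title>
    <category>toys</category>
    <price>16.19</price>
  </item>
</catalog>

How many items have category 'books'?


Scanning <item> elements for <category>books</category>:
Count: 0

ANSWER: 0
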